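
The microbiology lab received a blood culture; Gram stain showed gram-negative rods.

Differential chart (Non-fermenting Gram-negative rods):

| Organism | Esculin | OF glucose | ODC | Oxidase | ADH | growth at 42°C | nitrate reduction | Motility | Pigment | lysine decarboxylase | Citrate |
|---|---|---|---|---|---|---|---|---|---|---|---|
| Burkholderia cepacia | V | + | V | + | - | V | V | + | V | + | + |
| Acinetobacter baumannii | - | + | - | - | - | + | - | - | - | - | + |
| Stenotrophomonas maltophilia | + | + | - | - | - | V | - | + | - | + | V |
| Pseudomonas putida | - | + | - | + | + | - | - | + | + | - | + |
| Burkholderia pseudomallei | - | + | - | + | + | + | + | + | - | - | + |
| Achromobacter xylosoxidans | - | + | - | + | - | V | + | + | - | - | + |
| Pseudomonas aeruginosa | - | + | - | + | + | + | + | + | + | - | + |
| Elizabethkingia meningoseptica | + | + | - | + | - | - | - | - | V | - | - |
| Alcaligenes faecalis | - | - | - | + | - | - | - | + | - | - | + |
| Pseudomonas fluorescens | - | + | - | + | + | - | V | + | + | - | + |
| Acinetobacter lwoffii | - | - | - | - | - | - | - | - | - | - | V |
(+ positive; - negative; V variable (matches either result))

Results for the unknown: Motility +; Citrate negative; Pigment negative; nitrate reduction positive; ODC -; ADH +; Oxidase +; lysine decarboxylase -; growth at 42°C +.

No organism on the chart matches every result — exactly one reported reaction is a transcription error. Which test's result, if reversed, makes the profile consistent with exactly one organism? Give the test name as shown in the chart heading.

As reported, no row in the chart matches all 9 reactions.
Reversing ODC → still no organism matches.
Reversing Motility → still no organism matches.
Reversing nitrate reduction → still no organism matches.
Reversing Citrate (to +) → unique match: Burkholderia pseudomallei.
Reversing Pigment → still no organism matches.
Reversing growth at 42°C → still no organism matches.
Reversing lysine decarboxylase → still no organism matches.
Reversing Oxidase → still no organism matches.
Reversing ADH → still no organism matches.

Citrate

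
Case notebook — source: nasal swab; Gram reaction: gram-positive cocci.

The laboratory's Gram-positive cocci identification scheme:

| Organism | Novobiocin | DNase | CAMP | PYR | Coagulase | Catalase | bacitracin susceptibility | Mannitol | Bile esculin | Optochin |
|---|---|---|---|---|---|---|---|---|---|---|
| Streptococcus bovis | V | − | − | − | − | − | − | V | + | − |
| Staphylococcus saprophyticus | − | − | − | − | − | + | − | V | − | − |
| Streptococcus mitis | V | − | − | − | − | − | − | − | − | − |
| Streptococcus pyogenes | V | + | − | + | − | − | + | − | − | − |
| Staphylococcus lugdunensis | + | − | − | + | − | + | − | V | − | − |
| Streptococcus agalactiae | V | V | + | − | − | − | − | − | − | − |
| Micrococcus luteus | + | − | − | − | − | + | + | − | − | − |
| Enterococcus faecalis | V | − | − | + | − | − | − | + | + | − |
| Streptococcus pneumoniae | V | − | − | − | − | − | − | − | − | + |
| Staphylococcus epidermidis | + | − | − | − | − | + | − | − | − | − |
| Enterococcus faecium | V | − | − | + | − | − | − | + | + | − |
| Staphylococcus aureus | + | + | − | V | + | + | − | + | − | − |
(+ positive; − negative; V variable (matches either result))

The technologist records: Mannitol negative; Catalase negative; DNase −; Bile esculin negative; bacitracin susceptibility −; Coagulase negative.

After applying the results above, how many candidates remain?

3

Bile esculin −: excludes Streptococcus bovis, Enterococcus faecalis, Enterococcus faecium — 9 left.
bacitracin susceptibility −: excludes Streptococcus pyogenes, Micrococcus luteus — 7 left.
DNase −: excludes Staphylococcus aureus — 6 left.
Coagulase −: all 6 remaining candidates are consistent.
Mannitol −: all 6 remaining candidates are consistent.
Catalase −: excludes Staphylococcus saprophyticus, Staphylococcus lugdunensis, Staphylococcus epidermidis — 3 left.
Still consistent: Streptococcus agalactiae, Streptococcus mitis, Streptococcus pneumoniae.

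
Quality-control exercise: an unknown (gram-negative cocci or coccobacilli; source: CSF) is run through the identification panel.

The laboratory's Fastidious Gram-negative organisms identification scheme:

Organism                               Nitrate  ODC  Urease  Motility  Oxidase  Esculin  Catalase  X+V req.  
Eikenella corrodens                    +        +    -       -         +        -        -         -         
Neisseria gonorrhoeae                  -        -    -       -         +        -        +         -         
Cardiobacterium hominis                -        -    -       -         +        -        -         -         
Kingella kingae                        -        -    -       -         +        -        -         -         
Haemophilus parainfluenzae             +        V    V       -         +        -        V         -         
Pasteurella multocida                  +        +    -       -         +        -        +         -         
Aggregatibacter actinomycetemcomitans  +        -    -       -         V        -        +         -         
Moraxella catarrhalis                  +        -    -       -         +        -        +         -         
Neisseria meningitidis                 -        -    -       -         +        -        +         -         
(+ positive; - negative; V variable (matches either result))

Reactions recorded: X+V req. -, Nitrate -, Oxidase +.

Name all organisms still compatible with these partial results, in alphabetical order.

Cardiobacterium hominis, Kingella kingae, Neisseria gonorrhoeae, Neisseria meningitidis

Oxidase +: all 9 remaining candidates are consistent.
X+V req. -: all 9 remaining candidates are consistent.
Nitrate -: excludes 5 organisms — 4 left.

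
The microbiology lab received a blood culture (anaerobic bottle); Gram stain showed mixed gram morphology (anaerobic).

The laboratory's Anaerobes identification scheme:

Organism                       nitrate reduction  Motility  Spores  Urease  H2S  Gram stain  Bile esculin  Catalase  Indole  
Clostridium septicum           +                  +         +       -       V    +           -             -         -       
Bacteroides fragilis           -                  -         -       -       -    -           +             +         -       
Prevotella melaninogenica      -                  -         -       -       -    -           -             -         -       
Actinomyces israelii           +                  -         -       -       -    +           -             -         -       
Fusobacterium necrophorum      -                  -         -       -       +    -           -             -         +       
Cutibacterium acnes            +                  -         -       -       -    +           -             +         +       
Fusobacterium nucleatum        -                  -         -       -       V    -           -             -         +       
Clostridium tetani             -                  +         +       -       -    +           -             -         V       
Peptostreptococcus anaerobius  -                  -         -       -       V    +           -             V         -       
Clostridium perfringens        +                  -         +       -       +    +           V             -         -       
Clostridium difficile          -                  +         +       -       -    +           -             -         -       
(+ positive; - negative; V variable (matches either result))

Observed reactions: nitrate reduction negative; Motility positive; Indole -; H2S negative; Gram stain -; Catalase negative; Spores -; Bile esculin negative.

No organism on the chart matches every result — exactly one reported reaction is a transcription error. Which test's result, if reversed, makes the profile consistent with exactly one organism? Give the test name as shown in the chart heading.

Motility

As reported, no row in the chart matches all 8 reactions.
Reversing Bile esculin → still no organism matches.
Reversing Indole → still no organism matches.
Reversing Spores → still no organism matches.
Reversing Gram stain → still no organism matches.
Reversing Catalase → still no organism matches.
Reversing Motility (to -) → unique match: Prevotella melaninogenica.
Reversing H2S → still no organism matches.
Reversing nitrate reduction → still no organism matches.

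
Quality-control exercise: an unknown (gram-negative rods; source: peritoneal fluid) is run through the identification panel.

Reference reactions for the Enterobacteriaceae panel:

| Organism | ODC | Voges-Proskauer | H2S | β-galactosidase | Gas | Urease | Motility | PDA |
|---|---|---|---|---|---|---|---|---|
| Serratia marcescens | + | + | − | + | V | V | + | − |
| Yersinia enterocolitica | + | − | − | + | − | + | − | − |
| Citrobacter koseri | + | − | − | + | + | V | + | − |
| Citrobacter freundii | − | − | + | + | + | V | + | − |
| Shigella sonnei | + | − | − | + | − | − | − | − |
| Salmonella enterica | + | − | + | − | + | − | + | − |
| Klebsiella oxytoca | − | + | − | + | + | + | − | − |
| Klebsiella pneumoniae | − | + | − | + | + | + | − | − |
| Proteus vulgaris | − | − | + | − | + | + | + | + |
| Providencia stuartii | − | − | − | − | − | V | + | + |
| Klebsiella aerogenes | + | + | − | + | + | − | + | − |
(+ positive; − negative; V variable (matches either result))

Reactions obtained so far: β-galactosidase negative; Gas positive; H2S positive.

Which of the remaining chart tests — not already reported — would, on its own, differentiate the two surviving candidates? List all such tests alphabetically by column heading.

H2S +: excludes 8 organisms — 3 left.
β-galactosidase −: excludes Citrobacter freundii — 2 left.
Gas +: all 2 remaining candidates are consistent.
Two candidates remain: Proteus vulgaris and Salmonella enterica.
  ODC: Proteus vulgaris −, Salmonella enterica + — discriminates.
  Voges-Proskauer: − vs − — same for both, does not separate.
  Urease: Proteus vulgaris +, Salmonella enterica − — discriminates.
  Motility: + vs + — same for both, does not separate.
  PDA: Proteus vulgaris +, Salmonella enterica − — discriminates.

ODC, PDA, Urease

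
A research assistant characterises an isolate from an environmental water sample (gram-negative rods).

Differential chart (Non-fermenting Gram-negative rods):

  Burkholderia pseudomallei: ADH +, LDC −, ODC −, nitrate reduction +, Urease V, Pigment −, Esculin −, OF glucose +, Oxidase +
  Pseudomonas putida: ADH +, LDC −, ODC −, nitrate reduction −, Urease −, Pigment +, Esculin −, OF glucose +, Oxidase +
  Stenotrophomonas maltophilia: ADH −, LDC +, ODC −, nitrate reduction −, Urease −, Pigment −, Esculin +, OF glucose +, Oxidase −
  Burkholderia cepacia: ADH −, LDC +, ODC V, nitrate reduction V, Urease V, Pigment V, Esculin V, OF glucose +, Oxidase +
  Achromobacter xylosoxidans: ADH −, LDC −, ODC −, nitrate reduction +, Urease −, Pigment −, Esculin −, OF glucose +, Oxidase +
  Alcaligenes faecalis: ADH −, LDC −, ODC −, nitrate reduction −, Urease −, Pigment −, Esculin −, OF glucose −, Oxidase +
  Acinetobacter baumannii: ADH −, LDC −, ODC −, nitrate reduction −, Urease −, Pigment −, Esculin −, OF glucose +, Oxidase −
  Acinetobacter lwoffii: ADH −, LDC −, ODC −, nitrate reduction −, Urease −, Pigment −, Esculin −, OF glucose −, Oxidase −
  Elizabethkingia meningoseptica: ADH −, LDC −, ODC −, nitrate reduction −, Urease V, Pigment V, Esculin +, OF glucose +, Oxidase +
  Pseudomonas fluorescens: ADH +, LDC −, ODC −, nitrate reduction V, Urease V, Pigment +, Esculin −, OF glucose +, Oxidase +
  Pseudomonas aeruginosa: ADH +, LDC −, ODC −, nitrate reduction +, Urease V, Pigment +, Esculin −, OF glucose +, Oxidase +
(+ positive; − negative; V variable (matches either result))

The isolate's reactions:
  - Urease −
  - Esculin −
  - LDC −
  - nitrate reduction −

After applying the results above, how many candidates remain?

5

Urease −: all 11 remaining candidates are consistent.
nitrate reduction −: excludes Burkholderia pseudomallei, Achromobacter xylosoxidans, Pseudomonas aeruginosa — 8 left.
LDC −: excludes Stenotrophomonas maltophilia, Burkholderia cepacia — 6 left.
Esculin −: excludes Elizabethkingia meningoseptica — 5 left.
Still consistent: Acinetobacter baumannii, Acinetobacter lwoffii, Alcaligenes faecalis, Pseudomonas fluorescens, Pseudomonas putida.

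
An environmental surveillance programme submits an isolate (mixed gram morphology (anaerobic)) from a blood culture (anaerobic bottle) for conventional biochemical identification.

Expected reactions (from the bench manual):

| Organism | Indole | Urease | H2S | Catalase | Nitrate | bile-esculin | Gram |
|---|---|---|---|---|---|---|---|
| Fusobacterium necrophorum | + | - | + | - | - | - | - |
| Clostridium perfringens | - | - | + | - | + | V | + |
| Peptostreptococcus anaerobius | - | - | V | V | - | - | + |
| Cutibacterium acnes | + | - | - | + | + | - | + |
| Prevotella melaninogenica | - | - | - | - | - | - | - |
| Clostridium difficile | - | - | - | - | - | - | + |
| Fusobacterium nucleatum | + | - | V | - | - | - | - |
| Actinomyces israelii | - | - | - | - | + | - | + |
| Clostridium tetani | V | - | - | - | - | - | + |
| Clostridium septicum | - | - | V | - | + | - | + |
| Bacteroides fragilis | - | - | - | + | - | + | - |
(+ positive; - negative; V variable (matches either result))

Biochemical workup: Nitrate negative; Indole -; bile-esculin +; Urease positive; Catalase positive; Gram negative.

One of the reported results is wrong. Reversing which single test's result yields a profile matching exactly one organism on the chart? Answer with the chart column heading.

Urease

As reported, no row in the chart matches all 6 reactions.
Reversing bile-esculin → still no organism matches.
Reversing Catalase → still no organism matches.
Reversing Nitrate → still no organism matches.
Reversing Urease (to -) → unique match: Bacteroides fragilis.
Reversing Gram → still no organism matches.
Reversing Indole → still no organism matches.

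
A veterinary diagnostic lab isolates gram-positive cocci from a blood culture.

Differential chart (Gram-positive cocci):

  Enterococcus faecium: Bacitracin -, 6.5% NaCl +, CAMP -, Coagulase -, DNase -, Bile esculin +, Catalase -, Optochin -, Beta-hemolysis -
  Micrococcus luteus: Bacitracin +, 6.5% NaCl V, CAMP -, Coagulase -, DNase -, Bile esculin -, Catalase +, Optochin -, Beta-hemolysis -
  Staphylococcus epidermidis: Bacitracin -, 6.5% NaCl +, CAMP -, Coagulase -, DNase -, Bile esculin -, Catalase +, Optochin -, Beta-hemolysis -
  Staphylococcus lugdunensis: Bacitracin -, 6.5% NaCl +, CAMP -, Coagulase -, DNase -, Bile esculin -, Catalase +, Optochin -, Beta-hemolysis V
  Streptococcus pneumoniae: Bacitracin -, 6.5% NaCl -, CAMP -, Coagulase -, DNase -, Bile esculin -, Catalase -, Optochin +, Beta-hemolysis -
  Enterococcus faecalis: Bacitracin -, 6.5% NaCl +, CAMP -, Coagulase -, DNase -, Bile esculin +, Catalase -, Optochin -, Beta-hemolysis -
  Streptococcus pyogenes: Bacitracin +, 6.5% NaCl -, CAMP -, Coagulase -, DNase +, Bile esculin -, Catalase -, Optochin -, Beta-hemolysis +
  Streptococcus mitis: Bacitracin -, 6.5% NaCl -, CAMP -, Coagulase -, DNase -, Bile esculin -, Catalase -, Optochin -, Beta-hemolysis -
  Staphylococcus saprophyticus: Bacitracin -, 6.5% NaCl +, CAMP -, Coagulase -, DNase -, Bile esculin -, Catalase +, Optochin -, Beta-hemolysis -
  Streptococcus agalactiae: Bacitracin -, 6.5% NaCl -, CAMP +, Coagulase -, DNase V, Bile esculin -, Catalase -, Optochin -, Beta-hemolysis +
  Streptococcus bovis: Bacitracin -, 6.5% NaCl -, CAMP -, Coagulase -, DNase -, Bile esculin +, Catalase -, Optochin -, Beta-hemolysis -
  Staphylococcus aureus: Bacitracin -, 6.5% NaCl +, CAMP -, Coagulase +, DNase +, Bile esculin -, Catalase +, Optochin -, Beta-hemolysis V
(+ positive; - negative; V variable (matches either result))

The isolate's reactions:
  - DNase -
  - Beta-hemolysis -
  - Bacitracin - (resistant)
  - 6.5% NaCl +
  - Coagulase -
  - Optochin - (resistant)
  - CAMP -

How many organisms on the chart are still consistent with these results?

6.5% NaCl +: excludes 5 organisms — 7 left.
Optochin -: all 7 remaining candidates are consistent.
CAMP -: all 7 remaining candidates are consistent.
DNase -: excludes Staphylococcus aureus — 6 left.
Beta-hemolysis -: all 6 remaining candidates are consistent.
Coagulase -: all 6 remaining candidates are consistent.
Bacitracin -: excludes Micrococcus luteus — 5 left.
Still consistent: Enterococcus faecalis, Enterococcus faecium, Staphylococcus epidermidis, Staphylococcus lugdunensis, Staphylococcus saprophyticus.

5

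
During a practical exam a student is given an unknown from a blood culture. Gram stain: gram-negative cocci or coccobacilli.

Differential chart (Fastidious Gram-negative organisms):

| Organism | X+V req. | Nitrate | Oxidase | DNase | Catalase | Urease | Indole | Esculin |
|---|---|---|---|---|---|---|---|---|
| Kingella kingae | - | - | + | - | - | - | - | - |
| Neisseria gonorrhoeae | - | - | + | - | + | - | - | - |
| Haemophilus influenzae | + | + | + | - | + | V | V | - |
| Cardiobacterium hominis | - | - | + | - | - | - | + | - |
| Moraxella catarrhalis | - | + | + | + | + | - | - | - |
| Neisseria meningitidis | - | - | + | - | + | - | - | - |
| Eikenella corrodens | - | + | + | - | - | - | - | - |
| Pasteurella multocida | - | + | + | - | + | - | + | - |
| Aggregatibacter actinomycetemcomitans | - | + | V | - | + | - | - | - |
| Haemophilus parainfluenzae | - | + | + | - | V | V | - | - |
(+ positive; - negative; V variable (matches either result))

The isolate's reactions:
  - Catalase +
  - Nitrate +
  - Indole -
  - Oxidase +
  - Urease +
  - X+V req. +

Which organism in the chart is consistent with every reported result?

Haemophilus influenzae

Indole -: excludes Cardiobacterium hominis, Pasteurella multocida — 8 left.
Oxidase +: all 8 remaining candidates are consistent.
Catalase +: excludes Kingella kingae, Eikenella corrodens — 6 left.
Urease +: excludes Neisseria gonorrhoeae, Moraxella catarrhalis, Neisseria meningitidis, Aggregatibacter actinomycetemcomitans — 2 left.
X+V req. +: excludes Haemophilus parainfluenzae — 1 left.
Nitrate +: the one remaining candidate is consistent.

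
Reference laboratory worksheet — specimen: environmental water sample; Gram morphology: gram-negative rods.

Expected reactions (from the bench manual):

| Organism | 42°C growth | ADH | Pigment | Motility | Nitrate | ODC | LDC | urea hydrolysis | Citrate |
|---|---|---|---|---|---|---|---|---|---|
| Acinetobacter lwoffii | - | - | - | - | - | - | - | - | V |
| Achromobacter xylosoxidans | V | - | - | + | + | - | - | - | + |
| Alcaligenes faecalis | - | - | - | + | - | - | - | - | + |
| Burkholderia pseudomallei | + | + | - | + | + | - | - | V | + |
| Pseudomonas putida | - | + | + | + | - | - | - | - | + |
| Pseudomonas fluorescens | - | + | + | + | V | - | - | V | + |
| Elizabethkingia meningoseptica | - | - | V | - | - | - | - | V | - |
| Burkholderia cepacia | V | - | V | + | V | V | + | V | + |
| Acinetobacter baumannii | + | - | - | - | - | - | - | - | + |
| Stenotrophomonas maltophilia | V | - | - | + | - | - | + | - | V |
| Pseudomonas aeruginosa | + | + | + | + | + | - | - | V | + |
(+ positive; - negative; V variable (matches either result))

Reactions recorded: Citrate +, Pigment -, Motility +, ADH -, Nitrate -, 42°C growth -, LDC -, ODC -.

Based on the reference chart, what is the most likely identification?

Alcaligenes faecalis

LDC -: excludes Burkholderia cepacia, Stenotrophomonas maltophilia — 9 left.
Citrate +: excludes Elizabethkingia meningoseptica — 8 left.
ADH -: excludes Burkholderia pseudomallei, Pseudomonas putida, Pseudomonas fluorescens, Pseudomonas aeruginosa — 4 left.
Pigment -: all 4 remaining candidates are consistent.
42°C growth -: excludes Acinetobacter baumannii — 3 left.
Motility +: excludes Acinetobacter lwoffii — 2 left.
Nitrate -: excludes Achromobacter xylosoxidans — 1 left.
ODC -: the one remaining candidate is consistent.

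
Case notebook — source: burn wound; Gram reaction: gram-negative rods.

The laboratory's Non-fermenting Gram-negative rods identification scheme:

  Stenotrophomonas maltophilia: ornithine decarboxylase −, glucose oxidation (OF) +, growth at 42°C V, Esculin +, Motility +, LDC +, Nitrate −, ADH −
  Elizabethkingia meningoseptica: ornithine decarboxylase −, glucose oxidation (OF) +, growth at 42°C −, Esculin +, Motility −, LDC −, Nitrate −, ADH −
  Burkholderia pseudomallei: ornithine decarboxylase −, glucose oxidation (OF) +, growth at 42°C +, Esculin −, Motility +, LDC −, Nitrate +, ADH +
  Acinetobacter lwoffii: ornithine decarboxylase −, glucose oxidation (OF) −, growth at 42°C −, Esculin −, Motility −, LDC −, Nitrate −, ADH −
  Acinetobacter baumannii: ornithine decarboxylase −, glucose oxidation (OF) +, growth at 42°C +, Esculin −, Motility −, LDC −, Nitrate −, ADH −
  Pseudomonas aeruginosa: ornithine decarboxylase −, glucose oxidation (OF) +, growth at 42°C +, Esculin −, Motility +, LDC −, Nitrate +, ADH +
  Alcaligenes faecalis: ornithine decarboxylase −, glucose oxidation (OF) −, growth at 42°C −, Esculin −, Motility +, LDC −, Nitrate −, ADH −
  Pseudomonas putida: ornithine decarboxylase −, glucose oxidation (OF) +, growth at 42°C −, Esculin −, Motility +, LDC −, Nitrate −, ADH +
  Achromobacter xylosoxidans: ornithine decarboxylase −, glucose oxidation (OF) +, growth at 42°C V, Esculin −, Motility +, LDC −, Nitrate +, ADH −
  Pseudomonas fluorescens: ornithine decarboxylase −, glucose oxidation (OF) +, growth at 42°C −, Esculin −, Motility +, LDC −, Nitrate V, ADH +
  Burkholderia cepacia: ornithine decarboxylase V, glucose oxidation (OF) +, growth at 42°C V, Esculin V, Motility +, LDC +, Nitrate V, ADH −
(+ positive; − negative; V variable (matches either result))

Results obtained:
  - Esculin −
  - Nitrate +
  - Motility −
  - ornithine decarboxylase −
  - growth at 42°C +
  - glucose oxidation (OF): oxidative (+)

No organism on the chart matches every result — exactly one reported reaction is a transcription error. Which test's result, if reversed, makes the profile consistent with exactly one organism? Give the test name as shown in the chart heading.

Nitrate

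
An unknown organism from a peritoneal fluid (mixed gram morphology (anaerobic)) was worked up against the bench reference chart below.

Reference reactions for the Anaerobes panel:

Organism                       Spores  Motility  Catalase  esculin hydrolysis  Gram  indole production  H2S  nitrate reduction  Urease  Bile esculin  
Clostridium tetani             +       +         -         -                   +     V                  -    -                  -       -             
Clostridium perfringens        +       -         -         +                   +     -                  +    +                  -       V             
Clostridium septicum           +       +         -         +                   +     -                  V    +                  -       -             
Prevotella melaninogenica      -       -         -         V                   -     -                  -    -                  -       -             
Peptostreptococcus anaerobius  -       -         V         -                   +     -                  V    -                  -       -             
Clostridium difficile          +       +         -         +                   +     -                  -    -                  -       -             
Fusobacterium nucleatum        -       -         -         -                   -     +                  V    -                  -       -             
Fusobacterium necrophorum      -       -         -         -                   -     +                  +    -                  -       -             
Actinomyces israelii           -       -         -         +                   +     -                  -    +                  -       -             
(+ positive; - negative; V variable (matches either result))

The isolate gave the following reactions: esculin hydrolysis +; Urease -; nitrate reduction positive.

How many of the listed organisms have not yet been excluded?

3

esculin hydrolysis +: excludes Clostridium tetani, Peptostreptococcus anaerobius, Fusobacterium nucleatum, Fusobacterium necrophorum — 5 left.
nitrate reduction +: excludes Prevotella melaninogenica, Clostridium difficile — 3 left.
Urease -: all 3 remaining candidates are consistent.
Still consistent: Actinomyces israelii, Clostridium perfringens, Clostridium septicum.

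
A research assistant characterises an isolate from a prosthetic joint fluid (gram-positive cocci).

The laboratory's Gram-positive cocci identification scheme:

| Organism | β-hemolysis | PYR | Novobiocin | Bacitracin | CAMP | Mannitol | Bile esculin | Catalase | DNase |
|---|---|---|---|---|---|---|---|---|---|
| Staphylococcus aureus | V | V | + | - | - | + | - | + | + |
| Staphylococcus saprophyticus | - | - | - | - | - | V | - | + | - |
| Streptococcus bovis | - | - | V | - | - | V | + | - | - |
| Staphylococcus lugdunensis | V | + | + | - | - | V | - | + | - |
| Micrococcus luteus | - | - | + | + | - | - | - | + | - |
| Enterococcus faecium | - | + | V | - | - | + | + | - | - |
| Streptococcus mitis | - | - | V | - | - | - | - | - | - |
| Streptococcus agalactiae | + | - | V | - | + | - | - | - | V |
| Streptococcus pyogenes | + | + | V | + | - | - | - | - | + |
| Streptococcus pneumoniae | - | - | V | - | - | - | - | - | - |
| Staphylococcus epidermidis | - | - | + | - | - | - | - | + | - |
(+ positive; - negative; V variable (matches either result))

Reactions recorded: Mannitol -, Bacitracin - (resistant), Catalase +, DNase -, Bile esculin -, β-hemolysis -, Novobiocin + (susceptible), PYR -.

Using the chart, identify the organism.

Staphylococcus epidermidis

Mannitol -: excludes Staphylococcus aureus, Enterococcus faecium — 9 left.
Bacitracin -: excludes Micrococcus luteus, Streptococcus pyogenes — 7 left.
DNase -: all 7 remaining candidates are consistent.
β-hemolysis -: excludes Streptococcus agalactiae — 6 left.
Bile esculin -: excludes Streptococcus bovis — 5 left.
Novobiocin +: excludes Staphylococcus saprophyticus — 4 left.
Catalase +: excludes Streptococcus mitis, Streptococcus pneumoniae — 2 left.
PYR -: excludes Staphylococcus lugdunensis — 1 left.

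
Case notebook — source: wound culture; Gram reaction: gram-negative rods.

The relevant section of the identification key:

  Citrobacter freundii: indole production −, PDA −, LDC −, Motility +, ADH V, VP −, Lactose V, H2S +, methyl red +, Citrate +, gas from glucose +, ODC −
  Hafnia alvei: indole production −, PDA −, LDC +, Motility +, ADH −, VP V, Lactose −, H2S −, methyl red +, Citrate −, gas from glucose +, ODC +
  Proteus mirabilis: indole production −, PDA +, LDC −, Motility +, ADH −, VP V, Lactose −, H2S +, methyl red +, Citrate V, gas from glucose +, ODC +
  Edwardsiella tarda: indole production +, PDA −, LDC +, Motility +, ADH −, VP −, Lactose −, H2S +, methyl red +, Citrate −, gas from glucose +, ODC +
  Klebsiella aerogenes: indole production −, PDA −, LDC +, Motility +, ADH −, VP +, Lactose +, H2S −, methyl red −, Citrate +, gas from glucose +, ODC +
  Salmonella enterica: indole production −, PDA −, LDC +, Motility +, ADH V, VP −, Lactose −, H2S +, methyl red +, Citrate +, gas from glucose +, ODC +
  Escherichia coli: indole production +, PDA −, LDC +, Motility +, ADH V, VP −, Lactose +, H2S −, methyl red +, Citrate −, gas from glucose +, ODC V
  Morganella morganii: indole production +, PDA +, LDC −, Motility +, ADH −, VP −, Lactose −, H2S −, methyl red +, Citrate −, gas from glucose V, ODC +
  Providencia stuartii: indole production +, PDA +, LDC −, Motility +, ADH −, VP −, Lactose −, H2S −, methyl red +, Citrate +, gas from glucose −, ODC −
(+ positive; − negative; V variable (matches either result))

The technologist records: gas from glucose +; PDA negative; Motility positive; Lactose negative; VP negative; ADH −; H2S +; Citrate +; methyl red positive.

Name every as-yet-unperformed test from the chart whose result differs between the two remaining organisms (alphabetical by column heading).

Citrate +: excludes Hafnia alvei, Edwardsiella tarda, Escherichia coli, Morganella morganii — 5 left.
H2S +: excludes Klebsiella aerogenes, Providencia stuartii — 3 left.
gas from glucose +: all 3 remaining candidates are consistent.
methyl red +: all 3 remaining candidates are consistent.
VP −: all 3 remaining candidates are consistent.
Motility +: all 3 remaining candidates are consistent.
ADH −: all 3 remaining candidates are consistent.
Lactose −: all 3 remaining candidates are consistent.
PDA −: excludes Proteus mirabilis — 2 left.
Two candidates remain: Citrobacter freundii and Salmonella enterica.
  indole production: − vs − — same for both, does not separate.
  LDC: Citrobacter freundii −, Salmonella enterica + — discriminates.
  ODC: Citrobacter freundii −, Salmonella enterica + — discriminates.

LDC, ODC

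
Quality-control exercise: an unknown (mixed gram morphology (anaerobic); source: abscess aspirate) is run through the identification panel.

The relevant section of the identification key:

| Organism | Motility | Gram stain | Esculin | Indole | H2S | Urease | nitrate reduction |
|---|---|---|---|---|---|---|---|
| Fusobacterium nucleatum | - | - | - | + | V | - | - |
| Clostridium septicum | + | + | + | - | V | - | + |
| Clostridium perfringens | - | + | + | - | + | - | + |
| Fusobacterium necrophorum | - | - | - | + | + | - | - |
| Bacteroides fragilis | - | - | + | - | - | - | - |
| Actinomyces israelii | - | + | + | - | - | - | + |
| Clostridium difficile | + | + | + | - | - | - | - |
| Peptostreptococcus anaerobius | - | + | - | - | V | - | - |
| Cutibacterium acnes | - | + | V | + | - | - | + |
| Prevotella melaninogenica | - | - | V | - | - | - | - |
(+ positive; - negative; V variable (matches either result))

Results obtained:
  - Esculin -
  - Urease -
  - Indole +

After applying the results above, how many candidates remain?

Esculin -: excludes 5 organisms — 5 left.
Indole +: excludes Peptostreptococcus anaerobius, Prevotella melaninogenica — 3 left.
Urease -: all 3 remaining candidates are consistent.
Still consistent: Cutibacterium acnes, Fusobacterium necrophorum, Fusobacterium nucleatum.

3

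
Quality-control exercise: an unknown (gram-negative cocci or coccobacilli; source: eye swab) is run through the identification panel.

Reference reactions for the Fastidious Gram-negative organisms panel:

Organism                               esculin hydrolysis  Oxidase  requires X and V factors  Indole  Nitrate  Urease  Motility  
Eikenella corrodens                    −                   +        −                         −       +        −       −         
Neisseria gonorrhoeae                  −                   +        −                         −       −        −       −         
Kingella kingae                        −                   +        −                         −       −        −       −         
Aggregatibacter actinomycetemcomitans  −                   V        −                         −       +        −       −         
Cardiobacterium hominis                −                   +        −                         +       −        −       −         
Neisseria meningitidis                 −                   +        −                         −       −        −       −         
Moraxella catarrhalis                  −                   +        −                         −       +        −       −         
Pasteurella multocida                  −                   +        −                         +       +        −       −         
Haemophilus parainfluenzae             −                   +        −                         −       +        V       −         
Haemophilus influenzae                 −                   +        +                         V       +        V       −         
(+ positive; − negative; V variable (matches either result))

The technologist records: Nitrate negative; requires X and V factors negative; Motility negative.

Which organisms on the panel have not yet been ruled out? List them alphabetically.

Cardiobacterium hominis, Kingella kingae, Neisseria gonorrhoeae, Neisseria meningitidis

Nitrate −: excludes 6 organisms — 4 left.
Motility −: all 4 remaining candidates are consistent.
requires X and V factors −: all 4 remaining candidates are consistent.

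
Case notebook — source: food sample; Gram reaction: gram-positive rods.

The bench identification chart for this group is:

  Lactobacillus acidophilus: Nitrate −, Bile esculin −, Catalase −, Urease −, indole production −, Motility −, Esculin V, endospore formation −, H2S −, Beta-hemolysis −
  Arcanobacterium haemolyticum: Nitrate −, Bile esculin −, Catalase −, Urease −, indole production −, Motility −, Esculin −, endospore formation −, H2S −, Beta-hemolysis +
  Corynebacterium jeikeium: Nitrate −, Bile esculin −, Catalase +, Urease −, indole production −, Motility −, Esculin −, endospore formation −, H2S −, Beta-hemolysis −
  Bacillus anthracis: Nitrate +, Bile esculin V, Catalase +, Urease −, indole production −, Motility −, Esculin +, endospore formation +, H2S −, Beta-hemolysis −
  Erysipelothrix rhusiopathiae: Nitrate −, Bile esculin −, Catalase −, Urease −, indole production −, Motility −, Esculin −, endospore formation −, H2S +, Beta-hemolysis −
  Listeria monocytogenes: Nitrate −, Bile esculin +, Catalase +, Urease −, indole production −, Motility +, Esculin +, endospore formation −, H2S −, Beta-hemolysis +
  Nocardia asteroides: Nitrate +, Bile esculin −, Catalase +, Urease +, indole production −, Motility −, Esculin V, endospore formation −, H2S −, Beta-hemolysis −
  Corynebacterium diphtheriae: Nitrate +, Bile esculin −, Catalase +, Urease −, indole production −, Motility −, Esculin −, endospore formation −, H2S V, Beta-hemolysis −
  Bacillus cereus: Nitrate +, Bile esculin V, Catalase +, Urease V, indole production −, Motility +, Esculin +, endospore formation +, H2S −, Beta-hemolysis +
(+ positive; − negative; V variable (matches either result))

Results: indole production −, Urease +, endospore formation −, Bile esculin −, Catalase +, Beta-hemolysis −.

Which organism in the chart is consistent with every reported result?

Nocardia asteroides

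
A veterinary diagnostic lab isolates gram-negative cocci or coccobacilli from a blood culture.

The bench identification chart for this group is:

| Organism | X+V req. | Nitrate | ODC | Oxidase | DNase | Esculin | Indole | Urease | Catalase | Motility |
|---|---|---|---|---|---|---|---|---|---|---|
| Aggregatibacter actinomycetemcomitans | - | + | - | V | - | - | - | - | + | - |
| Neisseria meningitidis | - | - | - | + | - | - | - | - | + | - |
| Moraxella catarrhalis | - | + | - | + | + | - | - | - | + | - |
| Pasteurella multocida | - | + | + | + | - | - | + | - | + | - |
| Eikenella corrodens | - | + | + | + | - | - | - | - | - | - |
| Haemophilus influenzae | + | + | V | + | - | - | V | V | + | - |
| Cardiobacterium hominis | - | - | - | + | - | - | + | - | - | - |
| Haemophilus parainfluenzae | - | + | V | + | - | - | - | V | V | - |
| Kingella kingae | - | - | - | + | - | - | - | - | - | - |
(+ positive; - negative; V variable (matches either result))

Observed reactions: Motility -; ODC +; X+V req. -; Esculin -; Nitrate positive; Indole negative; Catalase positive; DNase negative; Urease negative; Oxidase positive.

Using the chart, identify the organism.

Haemophilus parainfluenzae

Motility -: all 9 remaining candidates are consistent.
Indole -: excludes Pasteurella multocida, Cardiobacterium hominis — 7 left.
Catalase +: excludes Eikenella corrodens, Kingella kingae — 5 left.
Nitrate +: excludes Neisseria meningitidis — 4 left.
Oxidase +: all 4 remaining candidates are consistent.
DNase -: excludes Moraxella catarrhalis — 3 left.
ODC +: excludes Aggregatibacter actinomycetemcomitans — 2 left.
Urease -: all 2 remaining candidates are consistent.
Esculin -: all 2 remaining candidates are consistent.
X+V req. -: excludes Haemophilus influenzae — 1 left.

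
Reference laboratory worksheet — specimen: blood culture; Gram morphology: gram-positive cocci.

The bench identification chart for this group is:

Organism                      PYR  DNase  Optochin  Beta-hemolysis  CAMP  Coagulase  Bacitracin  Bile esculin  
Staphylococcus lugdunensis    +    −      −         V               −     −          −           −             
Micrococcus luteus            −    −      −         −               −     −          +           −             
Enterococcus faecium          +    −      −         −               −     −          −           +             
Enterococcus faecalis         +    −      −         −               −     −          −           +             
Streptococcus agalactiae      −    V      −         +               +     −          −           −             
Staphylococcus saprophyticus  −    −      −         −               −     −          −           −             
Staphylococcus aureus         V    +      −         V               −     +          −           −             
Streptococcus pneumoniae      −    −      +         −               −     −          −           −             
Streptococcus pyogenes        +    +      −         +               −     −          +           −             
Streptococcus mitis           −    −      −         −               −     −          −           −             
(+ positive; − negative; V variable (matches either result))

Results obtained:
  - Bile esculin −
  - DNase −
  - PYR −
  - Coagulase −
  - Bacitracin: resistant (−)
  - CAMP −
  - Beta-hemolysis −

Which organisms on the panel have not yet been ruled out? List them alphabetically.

CAMP −: excludes Streptococcus agalactiae — 9 left.
Bile esculin −: excludes Enterococcus faecium, Enterococcus faecalis — 7 left.
DNase −: excludes Staphylococcus aureus, Streptococcus pyogenes — 5 left.
Beta-hemolysis −: all 5 remaining candidates are consistent.
Bacitracin −: excludes Micrococcus luteus — 4 left.
Coagulase −: all 4 remaining candidates are consistent.
PYR −: excludes Staphylococcus lugdunensis — 3 left.

Staphylococcus saprophyticus, Streptococcus mitis, Streptococcus pneumoniae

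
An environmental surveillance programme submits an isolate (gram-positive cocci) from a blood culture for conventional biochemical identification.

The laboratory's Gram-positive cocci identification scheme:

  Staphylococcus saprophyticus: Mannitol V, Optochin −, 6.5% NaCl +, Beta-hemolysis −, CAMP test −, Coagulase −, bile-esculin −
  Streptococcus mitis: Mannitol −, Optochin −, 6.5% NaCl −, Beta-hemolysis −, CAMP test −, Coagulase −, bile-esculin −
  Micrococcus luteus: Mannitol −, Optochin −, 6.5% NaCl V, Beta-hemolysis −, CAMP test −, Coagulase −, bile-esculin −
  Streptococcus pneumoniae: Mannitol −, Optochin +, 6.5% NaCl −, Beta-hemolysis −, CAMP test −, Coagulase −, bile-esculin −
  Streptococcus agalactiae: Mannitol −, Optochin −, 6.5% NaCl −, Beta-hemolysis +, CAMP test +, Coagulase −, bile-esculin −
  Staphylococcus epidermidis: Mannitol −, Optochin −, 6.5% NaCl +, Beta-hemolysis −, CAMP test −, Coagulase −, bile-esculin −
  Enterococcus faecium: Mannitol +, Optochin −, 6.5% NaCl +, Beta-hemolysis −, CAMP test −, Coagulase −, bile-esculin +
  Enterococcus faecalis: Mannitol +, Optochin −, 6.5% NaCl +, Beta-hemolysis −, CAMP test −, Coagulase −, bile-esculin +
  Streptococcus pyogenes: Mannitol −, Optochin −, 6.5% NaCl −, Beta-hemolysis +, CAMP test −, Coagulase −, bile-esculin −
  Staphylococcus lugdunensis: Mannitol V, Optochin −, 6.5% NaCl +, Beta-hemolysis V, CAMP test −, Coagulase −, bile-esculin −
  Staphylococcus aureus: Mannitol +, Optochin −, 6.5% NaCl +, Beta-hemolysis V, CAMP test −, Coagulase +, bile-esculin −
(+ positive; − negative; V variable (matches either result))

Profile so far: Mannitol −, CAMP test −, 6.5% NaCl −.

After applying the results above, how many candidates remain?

4

Mannitol −: excludes Enterococcus faecium, Enterococcus faecalis, Staphylococcus aureus — 8 left.
6.5% NaCl −: excludes Staphylococcus saprophyticus, Staphylococcus epidermidis, Staphylococcus lugdunensis — 5 left.
CAMP test −: excludes Streptococcus agalactiae — 4 left.
Still consistent: Micrococcus luteus, Streptococcus mitis, Streptococcus pneumoniae, Streptococcus pyogenes.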